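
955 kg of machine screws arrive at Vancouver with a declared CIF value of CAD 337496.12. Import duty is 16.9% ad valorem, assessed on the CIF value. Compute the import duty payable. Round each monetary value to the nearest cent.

Import duty = 337496.12 × 16.9% = 57036.84

Import duty: CAD 57036.84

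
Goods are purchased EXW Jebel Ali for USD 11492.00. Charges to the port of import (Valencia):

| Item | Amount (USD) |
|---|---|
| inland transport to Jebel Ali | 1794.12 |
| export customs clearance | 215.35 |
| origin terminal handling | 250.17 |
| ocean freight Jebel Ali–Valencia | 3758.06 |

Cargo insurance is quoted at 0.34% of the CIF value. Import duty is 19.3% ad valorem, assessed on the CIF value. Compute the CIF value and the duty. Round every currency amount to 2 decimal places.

CIF value: USD 17569.44; import duty: USD 3390.90

Let C be the CIF value. C = EXW price + pre-shipment costs + freight + 0.34% × C
C − 0.34% × C = 11492.00 + 1794.12 + 215.35 + 250.17 + 3758.06
0.9966 × C = 17509.70
C = 17509.70 / 0.9966 = 17569.44
Insurance premium = 0.34% × 17569.44 = 59.74
Import duty = 17569.44 × 19.3% = 3390.90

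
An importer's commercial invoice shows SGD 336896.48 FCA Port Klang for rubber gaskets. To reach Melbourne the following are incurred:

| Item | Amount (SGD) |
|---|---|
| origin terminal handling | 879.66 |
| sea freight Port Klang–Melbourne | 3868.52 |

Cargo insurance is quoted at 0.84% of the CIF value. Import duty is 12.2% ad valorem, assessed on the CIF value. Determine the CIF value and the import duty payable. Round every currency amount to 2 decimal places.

Let C be the CIF value. C = FCA price + pre-shipment costs + freight + 0.84% × C
C − 0.84% × C = 336896.48 + 879.66 + 3868.52
0.9916 × C = 341644.66
C = 341644.66 / 0.9916 = 344538.79
Insurance premium = 0.84% × 344538.79 = 2894.13
Import duty = 344538.79 × 12.2% = 42033.73

CIF value: SGD 344538.79; import duty: SGD 42033.73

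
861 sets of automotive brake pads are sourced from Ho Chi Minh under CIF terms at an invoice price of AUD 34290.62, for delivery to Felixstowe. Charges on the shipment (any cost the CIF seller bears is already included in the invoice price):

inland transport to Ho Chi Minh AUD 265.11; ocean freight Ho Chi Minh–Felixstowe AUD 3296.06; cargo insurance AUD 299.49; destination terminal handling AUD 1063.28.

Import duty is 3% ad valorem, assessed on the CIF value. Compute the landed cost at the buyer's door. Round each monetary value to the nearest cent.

CIF: the seller pays costs through ocean freight and marine insurance to the destination port.
Already in the invoice (seller's account under CIF): inland to port, freight, insurance — exclude.
The CIF price already equals the CIF value: 34290.62
Import duty = 34290.62 × 3% = 1028.72
Buyer bears: destination terminal 1063.28 + duty 1028.72 = 2092.00
Landed cost = invoice 34290.62 + 2092.00 = 36382.62

Total landed cost: AUD 36382.62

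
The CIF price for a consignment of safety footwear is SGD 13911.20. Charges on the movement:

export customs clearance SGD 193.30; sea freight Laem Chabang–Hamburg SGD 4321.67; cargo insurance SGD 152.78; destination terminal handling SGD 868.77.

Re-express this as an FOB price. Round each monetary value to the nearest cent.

Not relevant to the conversion: export clearance — on the seller under both CIF and FOB; already in the CIF price and stays in the FOB price. destination terminal — on the buyer under both terms; not part of either seller's price.
From CIF to FOB, the seller no longer bears: freight, insurance.
FOB price = 13911.20 − 4321.67 − 152.78 = 9436.75

FOB price: SGD 9436.75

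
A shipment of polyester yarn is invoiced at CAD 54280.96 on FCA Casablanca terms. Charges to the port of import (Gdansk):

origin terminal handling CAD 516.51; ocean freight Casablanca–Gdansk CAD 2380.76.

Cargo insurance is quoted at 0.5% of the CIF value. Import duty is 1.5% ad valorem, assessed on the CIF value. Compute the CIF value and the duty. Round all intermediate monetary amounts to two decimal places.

Let C be the CIF value. C = FCA price + pre-shipment costs + freight + 0.5% × C
C − 0.5% × C = 54280.96 + 516.51 + 2380.76
0.995 × C = 57178.23
C = 57178.23 / 0.995 = 57465.56
Insurance premium = 0.5% × 57465.56 = 287.33
Import duty = 57465.56 × 1.5% = 861.98

CIF value: CAD 57465.56; import duty: CAD 861.98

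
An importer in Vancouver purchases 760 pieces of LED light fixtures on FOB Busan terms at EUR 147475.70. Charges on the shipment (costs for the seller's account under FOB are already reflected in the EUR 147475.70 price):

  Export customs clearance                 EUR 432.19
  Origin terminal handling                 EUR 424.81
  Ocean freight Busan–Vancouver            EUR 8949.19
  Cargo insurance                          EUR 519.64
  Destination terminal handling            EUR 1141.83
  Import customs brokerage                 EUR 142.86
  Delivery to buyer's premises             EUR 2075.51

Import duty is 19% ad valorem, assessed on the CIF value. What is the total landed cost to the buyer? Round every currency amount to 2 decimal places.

FOB: the seller bears costs until goods are on board at the origin port; the buyer bears freight, insurance and all costs thereafter.
Already in the invoice (seller's account under FOB): export clearance, origin terminal — exclude.
CIF value = FOB price + freight + insurance = 147475.70 + 8949.19 + 519.64 = 156944.53
Import duty = 156944.53 × 19% = 29819.46
Buyer bears: freight 8949.19 + insurance 519.64 + destination terminal 1141.83 + brokerage 142.86 + delivery 2075.51 + duty 29819.46 = 42648.49
Landed cost = invoice 147475.70 + 42648.49 = 190124.19

Total landed cost: EUR 190124.19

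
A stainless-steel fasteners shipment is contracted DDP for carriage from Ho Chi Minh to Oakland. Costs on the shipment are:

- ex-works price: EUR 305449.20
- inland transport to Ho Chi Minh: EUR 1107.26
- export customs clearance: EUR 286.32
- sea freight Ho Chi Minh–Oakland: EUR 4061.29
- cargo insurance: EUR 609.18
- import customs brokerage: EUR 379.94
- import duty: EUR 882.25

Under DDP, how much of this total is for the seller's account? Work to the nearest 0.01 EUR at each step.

DDP: the seller bears all costs including import duty.
Seller's account: goods 305449.20 + inland to port 1107.26 + export clearance 286.32 + freight 4061.29 + insurance 609.18 + brokerage 379.94 + duty 882.25 = 312775.44
Buyer's account: 0.00

Seller's account: EUR 312775.44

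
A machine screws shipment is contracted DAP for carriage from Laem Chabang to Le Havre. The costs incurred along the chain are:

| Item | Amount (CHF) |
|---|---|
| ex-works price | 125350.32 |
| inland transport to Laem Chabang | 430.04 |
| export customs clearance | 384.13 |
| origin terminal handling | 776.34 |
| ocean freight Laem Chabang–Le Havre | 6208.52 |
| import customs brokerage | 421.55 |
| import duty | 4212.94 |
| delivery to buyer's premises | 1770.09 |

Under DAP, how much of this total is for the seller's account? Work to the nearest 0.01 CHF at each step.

DAP: the seller bears all costs to the named destination except import duty and clearance.
Seller's account: goods 125350.32 + inland to port 430.04 + export clearance 384.13 + origin terminal 776.34 + freight 6208.52 + delivery 1770.09 = 134919.44
Buyer's account: brokerage 421.55 + duty 4212.94 = 4634.49

Seller's account: CHF 134919.44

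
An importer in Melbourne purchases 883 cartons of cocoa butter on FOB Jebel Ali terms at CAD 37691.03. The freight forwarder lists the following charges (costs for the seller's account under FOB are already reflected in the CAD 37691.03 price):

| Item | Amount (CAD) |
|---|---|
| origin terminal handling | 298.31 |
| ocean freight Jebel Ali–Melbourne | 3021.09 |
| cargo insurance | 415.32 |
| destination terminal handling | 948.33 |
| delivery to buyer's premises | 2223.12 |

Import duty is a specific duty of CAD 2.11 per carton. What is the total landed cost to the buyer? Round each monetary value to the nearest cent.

Total landed cost: CAD 46162.02

FOB: the seller bears costs until goods are on board at the origin port; the buyer bears freight, insurance and all costs thereafter.
Already in the invoice (seller's account under FOB): origin terminal — exclude.
CIF value = FOB price + freight + insurance = 37691.03 + 3021.09 + 415.32 = 41127.44
Import duty = 883 × 2.11 = 1863.13
Buyer bears: freight 3021.09 + insurance 415.32 + destination terminal 948.33 + delivery 2223.12 + duty 1863.13 = 8470.99
Landed cost = invoice 37691.03 + 8470.99 = 46162.02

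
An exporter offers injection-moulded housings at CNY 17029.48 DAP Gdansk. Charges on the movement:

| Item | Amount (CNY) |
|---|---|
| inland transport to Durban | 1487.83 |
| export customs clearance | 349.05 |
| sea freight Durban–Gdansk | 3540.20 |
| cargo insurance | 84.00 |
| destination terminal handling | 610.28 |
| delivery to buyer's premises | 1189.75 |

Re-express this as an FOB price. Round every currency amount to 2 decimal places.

Not relevant to the conversion: export clearance, inland to port — on the seller under both DAP and FOB; already in the DAP price and stays in the FOB price.
From DAP to FOB, the seller no longer bears: freight, insurance, destination terminal, delivery.
FOB price = 17029.48 − 3540.20 − 84.00 − 610.28 − 1189.75 = 11605.25

FOB price: CNY 11605.25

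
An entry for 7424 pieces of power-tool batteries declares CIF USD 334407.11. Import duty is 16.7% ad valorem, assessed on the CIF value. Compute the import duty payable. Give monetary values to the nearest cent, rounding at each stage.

Import duty: USD 55845.99

Import duty = 334407.11 × 16.7% = 55845.99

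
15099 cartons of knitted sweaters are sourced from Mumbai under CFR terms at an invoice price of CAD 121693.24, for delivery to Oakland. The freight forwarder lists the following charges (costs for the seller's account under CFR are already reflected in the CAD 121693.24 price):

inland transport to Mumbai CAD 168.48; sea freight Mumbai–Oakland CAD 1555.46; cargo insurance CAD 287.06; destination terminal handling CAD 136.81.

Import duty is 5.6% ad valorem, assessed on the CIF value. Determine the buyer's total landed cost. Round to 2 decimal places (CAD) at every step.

CFR: the seller pays costs through ocean freight to the destination port, but not insurance.
Already in the invoice (seller's account under CFR): inland to port, freight — exclude.
CIF value = CFR price + insurance = 121693.24 + 287.06 = 121980.30
Import duty = 121980.30 × 5.6% = 6830.90
Buyer bears: insurance 287.06 + destination terminal 136.81 + duty 6830.90 = 7254.77
Landed cost = invoice 121693.24 + 7254.77 = 128948.01

Total landed cost: CAD 128948.01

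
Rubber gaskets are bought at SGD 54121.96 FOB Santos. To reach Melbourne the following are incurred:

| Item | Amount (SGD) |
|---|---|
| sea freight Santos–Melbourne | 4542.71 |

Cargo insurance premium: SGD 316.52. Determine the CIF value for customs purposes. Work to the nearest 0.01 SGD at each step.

CIF = FOB price + freight + insurance
CIF = 54121.96 + 4542.71 + 316.52 = 58981.19

CIF value: SGD 58981.19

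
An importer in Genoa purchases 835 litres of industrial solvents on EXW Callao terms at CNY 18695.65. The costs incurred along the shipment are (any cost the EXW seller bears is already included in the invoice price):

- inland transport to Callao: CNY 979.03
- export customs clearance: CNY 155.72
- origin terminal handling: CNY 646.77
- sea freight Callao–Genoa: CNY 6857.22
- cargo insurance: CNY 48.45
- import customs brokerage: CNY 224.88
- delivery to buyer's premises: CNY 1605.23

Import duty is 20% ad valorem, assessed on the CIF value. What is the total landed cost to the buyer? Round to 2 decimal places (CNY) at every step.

EXW: the seller makes goods available at their premises; the buyer bears all onward costs.
CIF value = EXW price + inland to port + export clearance + origin terminal + freight + insurance = 18695.65 + 979.03 + 155.72 + 646.77 + 6857.22 + 48.45 = 27382.84
Import duty = 27382.84 × 20% = 5476.57
Buyer bears: inland to port 979.03 + export clearance 155.72 + origin terminal 646.77 + freight 6857.22 + insurance 48.45 + brokerage 224.88 + delivery 1605.23 + duty 5476.57 = 15993.87
Landed cost = invoice 18695.65 + 15993.87 = 34689.52

Total landed cost: CNY 34689.52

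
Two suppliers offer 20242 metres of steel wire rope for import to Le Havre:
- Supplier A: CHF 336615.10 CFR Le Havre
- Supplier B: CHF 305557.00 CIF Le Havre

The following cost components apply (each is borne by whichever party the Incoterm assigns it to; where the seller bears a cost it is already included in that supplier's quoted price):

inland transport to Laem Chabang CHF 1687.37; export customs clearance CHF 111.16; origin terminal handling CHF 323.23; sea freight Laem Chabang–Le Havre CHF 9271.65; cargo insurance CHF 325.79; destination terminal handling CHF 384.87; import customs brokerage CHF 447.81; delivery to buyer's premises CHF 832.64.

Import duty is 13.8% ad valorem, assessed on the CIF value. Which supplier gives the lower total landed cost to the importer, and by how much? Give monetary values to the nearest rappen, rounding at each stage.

Supplier A (CFR):
CIF value = CFR price + insurance = 336615.10 + 325.79 = 336940.89
Import duty = 336940.89 × 13.8% = 46497.84
Buyer bears (A): 325.79 + 384.87 + 447.81 + 832.64 = 1991.11
Landed cost (A) = invoice 336615.10 + 1991.11 + duty 46497.84 = 385104.05
Supplier B (CIF):
The CIF price already equals the CIF value: 305557.00
Import duty = 305557.00 × 13.8% = 42166.87
Buyer bears (B): 384.87 + 447.81 + 832.64 = 1665.32
Landed cost (B) = invoice 305557.00 + 1665.32 + duty 42166.87 = 349389.19
Difference = |385104.05 − 349389.19| = 35714.86

Supplier B is cheaper by CHF 35714.86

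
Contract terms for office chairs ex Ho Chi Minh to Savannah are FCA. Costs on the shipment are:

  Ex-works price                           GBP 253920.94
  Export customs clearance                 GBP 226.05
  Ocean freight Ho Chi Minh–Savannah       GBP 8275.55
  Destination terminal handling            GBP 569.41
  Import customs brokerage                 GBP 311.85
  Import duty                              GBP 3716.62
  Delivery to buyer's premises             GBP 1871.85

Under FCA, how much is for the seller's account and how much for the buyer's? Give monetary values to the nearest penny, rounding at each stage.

FCA: the seller delivers export-cleared goods to the carrier; the buyer bears costs from that point.
Seller's account: goods 253920.94 + export clearance 226.05 = 254146.99
Buyer's account: freight 8275.55 + destination terminal 569.41 + brokerage 311.85 + duty 3716.62 + delivery 1871.85 = 14745.28

Seller: GBP 254146.99; buyer: GBP 14745.28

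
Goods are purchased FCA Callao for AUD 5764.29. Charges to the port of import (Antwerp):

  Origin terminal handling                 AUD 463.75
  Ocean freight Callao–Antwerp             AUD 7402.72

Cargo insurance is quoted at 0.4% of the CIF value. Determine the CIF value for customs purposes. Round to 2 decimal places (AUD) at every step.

CIF value: AUD 13685.50

Let C be the CIF value. C = FCA price + pre-shipment costs + freight + 0.4% × C
C − 0.4% × C = 5764.29 + 463.75 + 7402.72
0.996 × C = 13630.76
C = 13630.76 / 0.996 = 13685.50
Insurance premium = 0.4% × 13685.50 = 54.74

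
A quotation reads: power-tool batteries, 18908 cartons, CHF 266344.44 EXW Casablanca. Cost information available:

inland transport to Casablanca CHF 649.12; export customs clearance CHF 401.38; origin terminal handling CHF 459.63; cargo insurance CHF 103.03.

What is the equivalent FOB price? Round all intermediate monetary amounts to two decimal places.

Not relevant to the conversion: insurance — on the buyer under both terms; not part of either seller's price.
From EXW to FOB, the seller additionally bears: inland to port, export clearance, origin terminal.
FOB price = 266344.44 + 649.12 + 401.38 + 459.63 = 267854.57

FOB price: CHF 267854.57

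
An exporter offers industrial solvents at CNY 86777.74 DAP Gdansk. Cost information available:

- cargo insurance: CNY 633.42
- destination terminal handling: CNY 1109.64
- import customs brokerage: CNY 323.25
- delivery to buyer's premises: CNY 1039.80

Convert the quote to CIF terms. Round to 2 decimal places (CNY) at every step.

CIF price: CNY 84628.30

Not relevant to the conversion: insurance — on the seller under both DAP and CIF; already in the DAP price and stays in the CIF price. brokerage — on the buyer under both terms; not part of either seller's price.
From DAP to CIF, the seller no longer bears: destination terminal, delivery.
CIF price = 86777.74 − 1109.64 − 1039.80 = 84628.30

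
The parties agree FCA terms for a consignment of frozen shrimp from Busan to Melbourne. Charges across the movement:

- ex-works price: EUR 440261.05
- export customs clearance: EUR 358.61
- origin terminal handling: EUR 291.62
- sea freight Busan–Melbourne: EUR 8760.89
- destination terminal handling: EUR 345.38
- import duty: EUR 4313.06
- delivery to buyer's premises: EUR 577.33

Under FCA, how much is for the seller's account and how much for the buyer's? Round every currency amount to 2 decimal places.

FCA: the seller delivers export-cleared goods to the carrier; the buyer bears costs from that point.
Seller's account: goods 440261.05 + export clearance 358.61 = 440619.66
Buyer's account: origin terminal 291.62 + freight 8760.89 + destination terminal 345.38 + duty 4313.06 + delivery 577.33 = 14288.28

Seller: EUR 440619.66; buyer: EUR 14288.28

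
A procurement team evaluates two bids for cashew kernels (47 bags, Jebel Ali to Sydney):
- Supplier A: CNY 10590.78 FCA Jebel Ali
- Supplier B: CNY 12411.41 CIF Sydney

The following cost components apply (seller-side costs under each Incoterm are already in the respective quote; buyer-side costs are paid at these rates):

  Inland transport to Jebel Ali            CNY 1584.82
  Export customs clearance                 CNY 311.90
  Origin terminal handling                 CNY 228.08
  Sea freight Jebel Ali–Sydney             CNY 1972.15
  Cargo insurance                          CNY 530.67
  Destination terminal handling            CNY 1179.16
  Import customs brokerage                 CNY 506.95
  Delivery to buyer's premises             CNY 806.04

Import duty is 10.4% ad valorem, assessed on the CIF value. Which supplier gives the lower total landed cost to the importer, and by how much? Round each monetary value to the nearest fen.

Supplier B is cheaper by CNY 1004.93

Supplier A (FCA):
CIF value = FCA price + origin terminal + freight + insurance = 10590.78 + 228.08 + 1972.15 + 530.67 = 13321.68
Import duty = 13321.68 × 10.4% = 1385.45
Buyer bears (A): 228.08 + 1972.15 + 530.67 + 1179.16 + 506.95 + 806.04 = 5223.05
Landed cost (A) = invoice 10590.78 + 5223.05 + duty 1385.45 = 17199.28
Supplier B (CIF):
The CIF price already equals the CIF value: 12411.41
Import duty = 12411.41 × 10.4% = 1290.79
Buyer bears (B): 1179.16 + 506.95 + 806.04 = 2492.15
Landed cost (B) = invoice 12411.41 + 2492.15 + duty 1290.79 = 16194.35
Difference = |17199.28 − 16194.35| = 1004.93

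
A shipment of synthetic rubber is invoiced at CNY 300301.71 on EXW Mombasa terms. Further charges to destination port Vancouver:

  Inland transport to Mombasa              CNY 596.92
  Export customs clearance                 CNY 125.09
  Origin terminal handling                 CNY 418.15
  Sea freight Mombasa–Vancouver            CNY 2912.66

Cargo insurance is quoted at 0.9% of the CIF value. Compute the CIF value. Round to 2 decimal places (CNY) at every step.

CIF value: CNY 307118.60

Let C be the CIF value. C = EXW price + pre-shipment costs + freight + 0.9% × C
C − 0.9% × C = 300301.71 + 596.92 + 125.09 + 418.15 + 2912.66
0.991 × C = 304354.53
C = 304354.53 / 0.991 = 307118.60
Insurance premium = 0.9% × 307118.60 = 2764.07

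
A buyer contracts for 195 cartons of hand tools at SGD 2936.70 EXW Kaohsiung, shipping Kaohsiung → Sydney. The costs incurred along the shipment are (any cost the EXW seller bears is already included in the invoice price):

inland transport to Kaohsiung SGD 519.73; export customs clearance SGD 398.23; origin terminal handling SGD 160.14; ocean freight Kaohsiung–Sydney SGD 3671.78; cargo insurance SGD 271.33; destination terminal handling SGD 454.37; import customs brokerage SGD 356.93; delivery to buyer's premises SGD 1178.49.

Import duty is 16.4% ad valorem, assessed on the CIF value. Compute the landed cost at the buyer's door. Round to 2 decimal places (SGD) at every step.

Total landed cost: SGD 11252.80

EXW: the seller makes goods available at their premises; the buyer bears all onward costs.
CIF value = EXW price + inland to port + export clearance + origin terminal + freight + insurance = 2936.70 + 519.73 + 398.23 + 160.14 + 3671.78 + 271.33 = 7957.91
Import duty = 7957.91 × 16.4% = 1305.10
Buyer bears: inland to port 519.73 + export clearance 398.23 + origin terminal 160.14 + freight 3671.78 + insurance 271.33 + destination terminal 454.37 + brokerage 356.93 + delivery 1178.49 + duty 1305.10 = 8316.10
Landed cost = invoice 2936.70 + 8316.10 = 11252.80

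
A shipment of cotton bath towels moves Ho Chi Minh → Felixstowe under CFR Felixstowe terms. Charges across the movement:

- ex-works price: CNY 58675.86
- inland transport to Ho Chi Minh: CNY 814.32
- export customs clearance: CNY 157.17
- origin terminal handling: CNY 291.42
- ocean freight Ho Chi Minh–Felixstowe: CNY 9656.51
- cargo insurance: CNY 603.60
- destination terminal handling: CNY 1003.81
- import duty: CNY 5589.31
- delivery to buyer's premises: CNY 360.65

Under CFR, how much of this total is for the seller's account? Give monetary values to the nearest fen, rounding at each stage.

CFR: the seller pays costs through ocean freight to the destination port, but not insurance.
Seller's account: goods 58675.86 + inland to port 814.32 + export clearance 157.17 + origin terminal 291.42 + freight 9656.51 = 69595.28
Buyer's account: insurance 603.60 + destination terminal 1003.81 + duty 5589.31 + delivery 360.65 = 7557.37

Seller's account: CNY 69595.28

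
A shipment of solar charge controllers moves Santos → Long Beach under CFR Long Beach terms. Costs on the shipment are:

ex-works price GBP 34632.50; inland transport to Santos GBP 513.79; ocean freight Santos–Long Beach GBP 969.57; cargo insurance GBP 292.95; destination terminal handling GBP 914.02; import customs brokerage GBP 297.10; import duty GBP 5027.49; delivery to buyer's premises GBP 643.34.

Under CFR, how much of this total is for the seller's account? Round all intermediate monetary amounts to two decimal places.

Seller's account: GBP 36115.86

CFR: the seller pays costs through ocean freight to the destination port, but not insurance.
Seller's account: goods 34632.50 + inland to port 513.79 + freight 969.57 = 36115.86
Buyer's account: insurance 292.95 + destination terminal 914.02 + brokerage 297.10 + duty 5027.49 + delivery 643.34 = 7174.90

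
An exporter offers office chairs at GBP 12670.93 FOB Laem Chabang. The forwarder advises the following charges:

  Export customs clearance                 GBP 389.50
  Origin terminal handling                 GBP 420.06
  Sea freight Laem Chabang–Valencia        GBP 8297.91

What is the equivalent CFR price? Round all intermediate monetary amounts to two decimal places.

Not relevant to the conversion: export clearance, origin terminal — on the seller under both FOB and CFR; already in the FOB price and stays in the CFR price.
From FOB to CFR, the seller additionally bears: freight.
CFR price = 12670.93 + 8297.91 = 20968.84

CFR price: GBP 20968.84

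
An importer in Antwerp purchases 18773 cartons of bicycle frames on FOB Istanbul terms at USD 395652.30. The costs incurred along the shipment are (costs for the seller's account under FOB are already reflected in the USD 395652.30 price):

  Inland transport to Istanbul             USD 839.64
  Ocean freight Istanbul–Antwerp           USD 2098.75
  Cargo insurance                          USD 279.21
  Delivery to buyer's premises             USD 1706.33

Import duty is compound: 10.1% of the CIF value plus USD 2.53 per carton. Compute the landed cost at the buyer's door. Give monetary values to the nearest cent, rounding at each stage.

FOB: the seller bears costs until goods are on board at the origin port; the buyer bears freight, insurance and all costs thereafter.
Already in the invoice (seller's account under FOB): inland to port — exclude.
CIF value = FOB price + freight + insurance = 395652.30 + 2098.75 + 279.21 = 398030.26
Ad valorem component: 398030.26 × 10.1% = 40201.06
Specific component: 18773 × 2.53 = 47495.69
Import duty = 40201.06 + 47495.69 = 87696.75
Buyer bears: freight 2098.75 + insurance 279.21 + delivery 1706.33 + duty 87696.75 = 91781.04
Landed cost = invoice 395652.30 + 91781.04 = 487433.34

Total landed cost: USD 487433.34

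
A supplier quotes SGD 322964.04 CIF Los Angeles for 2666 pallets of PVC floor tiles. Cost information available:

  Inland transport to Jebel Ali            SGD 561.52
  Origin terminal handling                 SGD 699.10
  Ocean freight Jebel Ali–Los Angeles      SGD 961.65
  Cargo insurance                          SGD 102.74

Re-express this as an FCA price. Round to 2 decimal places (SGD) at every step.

Not relevant to the conversion: inland to port — on the seller under both CIF and FCA; already in the CIF price and stays in the FCA price.
From CIF to FCA, the seller no longer bears: origin terminal, freight, insurance.
FCA price = 322964.04 − 699.10 − 961.65 − 102.74 = 321200.55

FCA price: SGD 321200.55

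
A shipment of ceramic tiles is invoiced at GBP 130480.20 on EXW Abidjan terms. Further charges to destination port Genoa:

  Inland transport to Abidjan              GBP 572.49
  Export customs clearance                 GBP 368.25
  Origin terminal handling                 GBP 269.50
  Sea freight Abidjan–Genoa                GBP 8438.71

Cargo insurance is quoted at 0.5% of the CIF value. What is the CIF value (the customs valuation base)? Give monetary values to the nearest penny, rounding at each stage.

CIF value: GBP 140833.32

Let C be the CIF value. C = EXW price + pre-shipment costs + freight + 0.5% × C
C − 0.5% × C = 130480.20 + 572.49 + 368.25 + 269.50 + 8438.71
0.995 × C = 140129.15
C = 140129.15 / 0.995 = 140833.32
Insurance premium = 0.5% × 140833.32 = 704.17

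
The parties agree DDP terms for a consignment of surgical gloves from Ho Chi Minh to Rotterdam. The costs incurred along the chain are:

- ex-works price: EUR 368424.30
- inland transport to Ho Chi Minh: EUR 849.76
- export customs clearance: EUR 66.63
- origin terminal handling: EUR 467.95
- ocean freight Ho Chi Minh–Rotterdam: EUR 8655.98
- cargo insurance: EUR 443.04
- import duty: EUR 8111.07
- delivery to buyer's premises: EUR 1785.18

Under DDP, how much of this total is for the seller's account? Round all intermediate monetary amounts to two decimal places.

DDP: the seller bears all costs including import duty.
Seller's account: goods 368424.30 + inland to port 849.76 + export clearance 66.63 + origin terminal 467.95 + freight 8655.98 + insurance 443.04 + duty 8111.07 + delivery 1785.18 = 388803.91
Buyer's account: 0.00

Seller's account: EUR 388803.91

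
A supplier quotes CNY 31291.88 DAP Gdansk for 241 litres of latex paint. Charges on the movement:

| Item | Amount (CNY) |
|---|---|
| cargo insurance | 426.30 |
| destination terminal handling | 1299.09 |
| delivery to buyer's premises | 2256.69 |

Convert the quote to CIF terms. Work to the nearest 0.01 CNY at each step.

CIF price: CNY 27736.10

Not relevant to the conversion: insurance — on the seller under both DAP and CIF; already in the DAP price and stays in the CIF price.
From DAP to CIF, the seller no longer bears: destination terminal, delivery.
CIF price = 31291.88 − 1299.09 − 2256.69 = 27736.10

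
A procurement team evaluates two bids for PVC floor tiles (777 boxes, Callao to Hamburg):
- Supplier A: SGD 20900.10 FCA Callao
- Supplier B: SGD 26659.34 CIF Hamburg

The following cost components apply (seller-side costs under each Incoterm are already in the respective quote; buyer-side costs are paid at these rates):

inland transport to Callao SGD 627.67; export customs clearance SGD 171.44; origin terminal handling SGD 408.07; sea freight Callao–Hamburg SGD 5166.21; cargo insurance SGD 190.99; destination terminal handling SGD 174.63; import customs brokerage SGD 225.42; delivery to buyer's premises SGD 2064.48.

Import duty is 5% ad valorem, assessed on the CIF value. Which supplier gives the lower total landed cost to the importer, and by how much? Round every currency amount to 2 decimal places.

Supplier B is cheaper by SGD 6.33

Supplier A (FCA):
CIF value = FCA price + origin terminal + freight + insurance = 20900.10 + 408.07 + 5166.21 + 190.99 = 26665.37
Import duty = 26665.37 × 5% = 1333.27
Buyer bears (A): 408.07 + 5166.21 + 190.99 + 174.63 + 225.42 + 2064.48 = 8229.80
Landed cost (A) = invoice 20900.10 + 8229.80 + duty 1333.27 = 30463.17
Supplier B (CIF):
The CIF price already equals the CIF value: 26659.34
Import duty = 26659.34 × 5% = 1332.97
Buyer bears (B): 174.63 + 225.42 + 2064.48 = 2464.53
Landed cost (B) = invoice 26659.34 + 2464.53 + duty 1332.97 = 30456.84
Difference = |30463.17 − 30456.84| = 6.33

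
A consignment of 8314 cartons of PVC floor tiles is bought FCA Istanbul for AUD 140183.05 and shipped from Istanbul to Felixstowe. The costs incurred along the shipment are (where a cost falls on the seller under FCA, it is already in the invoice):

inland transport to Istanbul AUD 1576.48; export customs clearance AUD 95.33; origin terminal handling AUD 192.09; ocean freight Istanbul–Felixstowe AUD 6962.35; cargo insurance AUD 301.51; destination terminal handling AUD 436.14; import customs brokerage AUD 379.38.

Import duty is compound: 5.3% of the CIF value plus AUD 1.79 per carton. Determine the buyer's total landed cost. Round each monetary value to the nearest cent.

Total landed cost: AUD 171161.45

FCA: the seller delivers export-cleared goods to the carrier; the buyer bears costs from that point.
Already in the invoice (seller's account under FCA): inland to port, export clearance — exclude.
CIF value = FCA price + origin terminal + freight + insurance = 140183.05 + 192.09 + 6962.35 + 301.51 = 147639.00
Ad valorem component: 147639.00 × 5.3% = 7824.87
Specific component: 8314 × 1.79 = 14882.06
Import duty = 7824.87 + 14882.06 = 22706.93
Buyer bears: origin terminal 192.09 + freight 6962.35 + insurance 301.51 + destination terminal 436.14 + brokerage 379.38 + duty 22706.93 = 30978.40
Landed cost = invoice 140183.05 + 30978.40 = 171161.45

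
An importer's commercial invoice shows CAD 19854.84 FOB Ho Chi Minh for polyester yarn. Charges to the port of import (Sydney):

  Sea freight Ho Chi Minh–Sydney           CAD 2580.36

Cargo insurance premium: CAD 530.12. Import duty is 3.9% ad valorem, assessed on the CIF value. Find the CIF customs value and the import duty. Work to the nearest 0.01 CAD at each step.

CIF value: CAD 22965.32; import duty: CAD 895.65

CIF = FOB price + freight + insurance
CIF = 19854.84 + 2580.36 + 530.12 = 22965.32
Import duty = 22965.32 × 3.9% = 895.65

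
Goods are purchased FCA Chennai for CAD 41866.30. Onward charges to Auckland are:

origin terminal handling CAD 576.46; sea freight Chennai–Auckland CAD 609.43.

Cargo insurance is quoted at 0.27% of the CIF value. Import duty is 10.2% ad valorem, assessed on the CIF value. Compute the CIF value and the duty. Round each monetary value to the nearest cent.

Let C be the CIF value. C = FCA price + pre-shipment costs + freight + 0.27% × C
C − 0.27% × C = 41866.30 + 576.46 + 609.43
0.9973 × C = 43052.19
C = 43052.19 / 0.9973 = 43168.75
Insurance premium = 0.27% × 43168.75 = 116.56
Import duty = 43168.75 × 10.2% = 4403.21

CIF value: CAD 43168.75; import duty: CAD 4403.21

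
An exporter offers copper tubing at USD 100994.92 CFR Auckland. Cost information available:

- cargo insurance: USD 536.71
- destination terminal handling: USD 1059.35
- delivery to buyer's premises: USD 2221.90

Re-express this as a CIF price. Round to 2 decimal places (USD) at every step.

Not relevant to the conversion: delivery, destination terminal — on the buyer under both terms; not part of either seller's price.
From CFR to CIF, the seller additionally bears: insurance.
CIF price = 100994.92 + 536.71 = 101531.63

CIF price: USD 101531.63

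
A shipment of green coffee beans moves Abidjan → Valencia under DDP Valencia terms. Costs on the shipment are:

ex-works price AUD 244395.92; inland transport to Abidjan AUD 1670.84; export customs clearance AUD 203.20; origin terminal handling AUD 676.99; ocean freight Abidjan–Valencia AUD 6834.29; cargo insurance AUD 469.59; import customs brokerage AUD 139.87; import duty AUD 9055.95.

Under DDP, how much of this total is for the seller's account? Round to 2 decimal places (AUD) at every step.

Seller's account: AUD 263446.65

DDP: the seller bears all costs including import duty.
Seller's account: goods 244395.92 + inland to port 1670.84 + export clearance 203.20 + origin terminal 676.99 + freight 6834.29 + insurance 469.59 + brokerage 139.87 + duty 9055.95 = 263446.65
Buyer's account: 0.00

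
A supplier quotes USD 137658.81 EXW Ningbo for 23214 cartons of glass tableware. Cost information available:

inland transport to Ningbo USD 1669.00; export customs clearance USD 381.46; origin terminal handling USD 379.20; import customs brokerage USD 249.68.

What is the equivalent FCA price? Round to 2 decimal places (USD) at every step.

FCA price: USD 139709.27

Not relevant to the conversion: brokerage, origin terminal — on the buyer under both terms; not part of either seller's price.
From EXW to FCA, the seller additionally bears: inland to port, export clearance.
FCA price = 137658.81 + 1669.00 + 381.46 = 139709.27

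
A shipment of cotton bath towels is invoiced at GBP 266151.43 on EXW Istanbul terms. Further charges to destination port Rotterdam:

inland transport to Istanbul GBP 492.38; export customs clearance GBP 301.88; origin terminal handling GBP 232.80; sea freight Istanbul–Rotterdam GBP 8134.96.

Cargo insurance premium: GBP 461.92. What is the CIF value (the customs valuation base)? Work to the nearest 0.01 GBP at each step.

CIF = EXW price + pre-shipment costs + freight + insurance
CIF = 266151.43 + 492.38 + 301.88 + 232.80 + 8134.96 + 461.92 = 275775.37

CIF value: GBP 275775.37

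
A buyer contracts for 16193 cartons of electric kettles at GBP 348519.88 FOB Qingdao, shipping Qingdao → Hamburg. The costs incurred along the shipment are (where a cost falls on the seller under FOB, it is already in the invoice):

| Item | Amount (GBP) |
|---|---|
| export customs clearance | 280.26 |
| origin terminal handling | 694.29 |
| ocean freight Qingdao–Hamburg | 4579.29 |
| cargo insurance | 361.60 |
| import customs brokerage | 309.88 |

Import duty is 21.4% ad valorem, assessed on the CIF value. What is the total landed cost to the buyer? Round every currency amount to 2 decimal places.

Total landed cost: GBP 429411.25

FOB: the seller bears costs until goods are on board at the origin port; the buyer bears freight, insurance and all costs thereafter.
Already in the invoice (seller's account under FOB): export clearance, origin terminal — exclude.
CIF value = FOB price + freight + insurance = 348519.88 + 4579.29 + 361.60 = 353460.77
Import duty = 353460.77 × 21.4% = 75640.60
Buyer bears: freight 4579.29 + insurance 361.60 + brokerage 309.88 + duty 75640.60 = 80891.37
Landed cost = invoice 348519.88 + 80891.37 = 429411.25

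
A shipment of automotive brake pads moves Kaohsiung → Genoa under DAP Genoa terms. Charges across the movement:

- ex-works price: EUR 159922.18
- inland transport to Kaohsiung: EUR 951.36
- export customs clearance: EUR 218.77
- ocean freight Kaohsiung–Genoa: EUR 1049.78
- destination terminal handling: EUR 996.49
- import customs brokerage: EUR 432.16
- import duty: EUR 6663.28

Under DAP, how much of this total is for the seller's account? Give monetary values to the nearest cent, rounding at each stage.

DAP: the seller bears all costs to the named destination except import duty and clearance.
Seller's account: goods 159922.18 + inland to port 951.36 + export clearance 218.77 + freight 1049.78 + destination terminal 996.49 = 163138.58
Buyer's account: brokerage 432.16 + duty 6663.28 = 7095.44

Seller's account: EUR 163138.58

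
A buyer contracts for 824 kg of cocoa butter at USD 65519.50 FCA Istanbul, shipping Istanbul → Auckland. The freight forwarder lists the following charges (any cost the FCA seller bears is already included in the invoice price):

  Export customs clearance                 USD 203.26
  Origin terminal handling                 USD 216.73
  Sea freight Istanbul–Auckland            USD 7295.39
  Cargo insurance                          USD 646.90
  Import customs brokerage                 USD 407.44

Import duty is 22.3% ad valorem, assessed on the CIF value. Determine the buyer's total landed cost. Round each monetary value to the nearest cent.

FCA: the seller delivers export-cleared goods to the carrier; the buyer bears costs from that point.
Already in the invoice (seller's account under FCA): export clearance — exclude.
CIF value = FCA price + origin terminal + freight + insurance = 65519.50 + 216.73 + 7295.39 + 646.90 = 73678.52
Import duty = 73678.52 × 22.3% = 16430.31
Buyer bears: origin terminal 216.73 + freight 7295.39 + insurance 646.90 + brokerage 407.44 + duty 16430.31 = 24996.77
Landed cost = invoice 65519.50 + 24996.77 = 90516.27

Total landed cost: USD 90516.27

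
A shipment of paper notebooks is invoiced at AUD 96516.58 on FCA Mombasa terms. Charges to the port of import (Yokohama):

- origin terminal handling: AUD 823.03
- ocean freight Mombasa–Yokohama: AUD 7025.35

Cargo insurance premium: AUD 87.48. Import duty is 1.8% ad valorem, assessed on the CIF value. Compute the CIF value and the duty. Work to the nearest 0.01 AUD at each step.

CIF value: AUD 104452.44; import duty: AUD 1880.14

CIF = FCA price + pre-shipment costs + freight + insurance
CIF = 96516.58 + 823.03 + 7025.35 + 87.48 = 104452.44
Import duty = 104452.44 × 1.8% = 1880.14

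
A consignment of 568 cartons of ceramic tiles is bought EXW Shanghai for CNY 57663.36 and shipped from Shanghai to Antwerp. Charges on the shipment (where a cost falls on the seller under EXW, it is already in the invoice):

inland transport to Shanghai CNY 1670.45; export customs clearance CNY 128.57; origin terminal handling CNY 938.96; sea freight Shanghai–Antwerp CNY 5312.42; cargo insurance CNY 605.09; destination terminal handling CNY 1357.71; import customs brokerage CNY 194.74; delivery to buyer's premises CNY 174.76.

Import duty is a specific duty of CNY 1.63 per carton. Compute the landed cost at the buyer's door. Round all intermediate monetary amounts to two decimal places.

Total landed cost: CNY 68971.90

EXW: the seller makes goods available at their premises; the buyer bears all onward costs.
CIF value = EXW price + inland to port + export clearance + origin terminal + freight + insurance = 57663.36 + 1670.45 + 128.57 + 938.96 + 5312.42 + 605.09 = 66318.85
Import duty = 568 × 1.63 = 925.84
Buyer bears: inland to port 1670.45 + export clearance 128.57 + origin terminal 938.96 + freight 5312.42 + insurance 605.09 + destination terminal 1357.71 + brokerage 194.74 + delivery 174.76 + duty 925.84 = 11308.54
Landed cost = invoice 57663.36 + 11308.54 = 68971.90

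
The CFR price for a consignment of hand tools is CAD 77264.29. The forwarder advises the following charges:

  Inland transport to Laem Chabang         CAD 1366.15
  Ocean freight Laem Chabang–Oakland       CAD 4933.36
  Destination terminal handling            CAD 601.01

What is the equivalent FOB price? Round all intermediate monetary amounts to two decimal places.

FOB price: CAD 72330.93

Not relevant to the conversion: inland to port — on the seller under both CFR and FOB; already in the CFR price and stays in the FOB price. destination terminal — on the buyer under both terms; not part of either seller's price.
From CFR to FOB, the seller no longer bears: freight.
FOB price = 77264.29 − 4933.36 = 72330.93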